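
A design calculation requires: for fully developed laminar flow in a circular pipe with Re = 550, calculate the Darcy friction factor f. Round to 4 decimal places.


f = 64 / Re
f = 64 / 550
f = 0.1164


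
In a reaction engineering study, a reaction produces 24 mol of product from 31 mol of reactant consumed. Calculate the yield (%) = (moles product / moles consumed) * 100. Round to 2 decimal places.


Yield = (moles product / moles consumed) * 100%
Yield = (24 / 31) * 100
Yield = 0.7742 * 100
Yield = 77.42%


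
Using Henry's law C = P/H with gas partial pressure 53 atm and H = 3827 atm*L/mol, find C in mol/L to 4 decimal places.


C = P / H
C = 53 / 3827
C = 0.0138 mol/L


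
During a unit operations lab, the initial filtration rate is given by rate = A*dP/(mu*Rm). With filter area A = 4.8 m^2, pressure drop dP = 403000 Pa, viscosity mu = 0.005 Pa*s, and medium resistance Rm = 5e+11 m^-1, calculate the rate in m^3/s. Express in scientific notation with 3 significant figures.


rate = A * dP / (mu * Rm)
rate = 4.8 * 403000 / (0.005 * 5e+11)
rate = 1934400.0 / 2.500e+09
rate = 7.74e-04 m^3/s


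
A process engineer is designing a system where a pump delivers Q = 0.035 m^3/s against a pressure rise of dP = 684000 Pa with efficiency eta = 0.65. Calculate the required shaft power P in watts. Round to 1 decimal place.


P = Q * dP / eta
P = 0.035 * 684000 / 0.65
P = 23940.0 / 0.65
P = 36830.8 W


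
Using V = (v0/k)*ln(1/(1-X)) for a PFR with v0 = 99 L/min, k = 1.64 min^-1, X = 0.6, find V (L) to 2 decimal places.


V = (v0/k) * ln(1/(1-X))
V = (99/1.64) * ln(1/(1-0.6))
V = 60.365854 * ln(2.5)
V = 60.365854 * 0.916291
V = 55.31 L


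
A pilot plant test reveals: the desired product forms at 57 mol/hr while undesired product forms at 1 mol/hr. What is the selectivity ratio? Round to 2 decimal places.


S = desired product rate / undesired product rate
S = 57 / 1
S = 57.00


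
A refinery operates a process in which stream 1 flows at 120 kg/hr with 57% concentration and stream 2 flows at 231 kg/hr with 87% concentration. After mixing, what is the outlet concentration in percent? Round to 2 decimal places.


Mass balance on solute: F1*x1 + F2*x2 = F3*x3
F3 = F1 + F2 = 120 + 231 = 351 kg/hr
x3 = (F1*x1 + F2*x2)/F3
x3 = (120*0.57 + 231*0.87) / 351
x3 = 76.74%


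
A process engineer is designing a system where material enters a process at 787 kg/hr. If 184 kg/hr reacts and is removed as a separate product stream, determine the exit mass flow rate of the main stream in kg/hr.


Steady-state mass balance on the main outlet: F_out = F_in - F_removed
F_out = 787 - 184
F_out = 603 kg/hr


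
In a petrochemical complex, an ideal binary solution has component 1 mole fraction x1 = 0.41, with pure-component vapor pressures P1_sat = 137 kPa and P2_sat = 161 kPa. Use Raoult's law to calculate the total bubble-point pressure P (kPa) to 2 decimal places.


P = x1*P1_sat + x2*P2_sat
x2 = 1 - x1 = 1 - 0.41 = 0.59
P = 0.41*137 + 0.59*161
P = 56.17 + 94.99
P = 151.16 kPa


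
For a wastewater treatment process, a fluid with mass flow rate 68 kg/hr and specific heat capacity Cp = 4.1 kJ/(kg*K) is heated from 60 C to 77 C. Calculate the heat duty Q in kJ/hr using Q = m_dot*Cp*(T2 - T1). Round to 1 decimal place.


Q = m_dot * Cp * (T2 - T1)
Q = 68 * 4.1 * (77 - 60)
Q = 68 * 4.1 * 17
Q = 4739.6 kJ/hr


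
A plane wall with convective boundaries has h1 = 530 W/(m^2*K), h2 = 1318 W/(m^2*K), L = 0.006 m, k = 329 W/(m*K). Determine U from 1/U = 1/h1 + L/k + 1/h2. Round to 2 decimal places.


1/U = 1/h1 + L/k + 1/h2
1/U = 1/530 + 0.006/329 + 1/1318
1/U = 0.0018867925 + 1.82371e-05 + 0.0007587253
1/U = 0.0026637549
U = 375.41 W/(m^2*K)


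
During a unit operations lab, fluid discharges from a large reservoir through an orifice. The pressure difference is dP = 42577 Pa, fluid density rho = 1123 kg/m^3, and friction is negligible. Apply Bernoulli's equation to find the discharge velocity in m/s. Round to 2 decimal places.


v = sqrt(2*dP/rho)
v = sqrt(2*42577/1123)
v = sqrt(75.827248)
v = 8.71 m/s


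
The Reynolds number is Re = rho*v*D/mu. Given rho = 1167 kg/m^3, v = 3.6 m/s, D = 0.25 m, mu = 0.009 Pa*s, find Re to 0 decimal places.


Re = rho * v * D / mu
Re = 1167 * 3.6 * 0.25 / 0.009
Re = 1050.3 / 0.009
Re = 116700


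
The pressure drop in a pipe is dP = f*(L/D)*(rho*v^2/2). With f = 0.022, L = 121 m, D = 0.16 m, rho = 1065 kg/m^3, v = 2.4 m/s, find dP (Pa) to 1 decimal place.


dP = f * (L/D) * (rho*v^2/2)
dP = 0.022 * (121/0.16) * (1065*2.4^2/2)
L/D = 756.25
rho*v^2/2 = 1065*5.76/2 = 3067.2
dP = 0.022 * 756.25 * 3067.2
dP = 51030.5 Pa


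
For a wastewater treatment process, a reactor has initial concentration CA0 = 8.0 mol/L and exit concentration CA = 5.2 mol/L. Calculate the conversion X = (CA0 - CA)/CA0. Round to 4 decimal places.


X = (CA0 - CA) / CA0
X = (8.0 - 5.2) / 8.0
X = 2.8 / 8.0
X = 0.3500


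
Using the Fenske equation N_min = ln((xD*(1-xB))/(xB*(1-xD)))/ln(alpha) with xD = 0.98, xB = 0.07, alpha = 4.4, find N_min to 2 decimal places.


N_min = ln((xD*(1-xB))/(xB*(1-xD))) / ln(alpha)
Numerator inside ln: 0.9114 / 0.0014 = 651.0
ln(651.0) = 6.47851
ln(alpha) = ln(4.4) = 1.481605
N_min = 6.47851 / 1.481605 = 4.37


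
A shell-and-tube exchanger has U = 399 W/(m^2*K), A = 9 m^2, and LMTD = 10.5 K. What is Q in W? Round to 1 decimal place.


Q = U * A * LMTD
Q = 399 * 9 * 10.5
Q = 37705.5 W


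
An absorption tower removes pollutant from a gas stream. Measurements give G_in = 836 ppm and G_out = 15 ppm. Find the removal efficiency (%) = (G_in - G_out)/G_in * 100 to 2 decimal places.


Efficiency = (G_in - G_out) / G_in * 100%
Efficiency = (836 - 15) / 836 * 100
Efficiency = 821 / 836 * 100
Efficiency = 98.21%


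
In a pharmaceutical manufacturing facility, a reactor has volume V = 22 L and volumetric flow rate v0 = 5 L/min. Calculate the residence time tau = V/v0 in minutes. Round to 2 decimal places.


tau = V / v0
tau = 22 / 5
tau = 4.40 min


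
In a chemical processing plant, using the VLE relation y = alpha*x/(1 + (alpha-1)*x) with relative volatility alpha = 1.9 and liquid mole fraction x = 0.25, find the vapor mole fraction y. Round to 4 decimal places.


y = alpha*x / (1 + (alpha-1)*x)
y = 1.9*0.25 / (1 + (1.9-1)*0.25)
y = 0.475 / (1 + 0.225)
y = 0.475 / 1.225
y = 0.3878


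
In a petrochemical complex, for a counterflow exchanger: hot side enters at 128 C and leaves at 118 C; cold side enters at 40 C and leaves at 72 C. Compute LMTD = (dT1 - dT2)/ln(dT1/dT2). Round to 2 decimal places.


dT1 = Th_in - Tc_out = 128 - 72 = 56
dT2 = Th_out - Tc_in = 118 - 40 = 78
LMTD = (dT1 - dT2) / ln(dT1/dT2)
LMTD = (56 - 78) / ln(56/78)
LMTD = 66.39 K


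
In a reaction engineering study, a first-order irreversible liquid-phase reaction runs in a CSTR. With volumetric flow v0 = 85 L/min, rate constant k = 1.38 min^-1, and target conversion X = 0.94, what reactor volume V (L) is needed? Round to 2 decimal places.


V = v0 * X / (k * (1 - X))
V = 85 * 0.94 / (1.38 * (1 - 0.94))
V = 79.9 / (1.38 * 0.06)
V = 79.9 / 0.0828
V = 964.98 L


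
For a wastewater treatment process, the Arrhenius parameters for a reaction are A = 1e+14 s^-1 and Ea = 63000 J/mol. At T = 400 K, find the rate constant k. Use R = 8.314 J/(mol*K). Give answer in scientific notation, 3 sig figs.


k = A * exp(-Ea/(R*T))
k = 1e+14 * exp(-63000 / (8.314 * 400))
k = 1e+14 * exp(-18.94395)
k = 5.93e+05


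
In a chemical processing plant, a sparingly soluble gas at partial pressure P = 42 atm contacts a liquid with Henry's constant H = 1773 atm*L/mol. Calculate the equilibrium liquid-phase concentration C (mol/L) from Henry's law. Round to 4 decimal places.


C = P / H
C = 42 / 1773
C = 0.0237 mol/L


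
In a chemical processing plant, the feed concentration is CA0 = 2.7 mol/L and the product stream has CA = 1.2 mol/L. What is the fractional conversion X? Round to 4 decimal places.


X = (CA0 - CA) / CA0
X = (2.7 - 1.2) / 2.7
X = 1.5 / 2.7
X = 0.5556


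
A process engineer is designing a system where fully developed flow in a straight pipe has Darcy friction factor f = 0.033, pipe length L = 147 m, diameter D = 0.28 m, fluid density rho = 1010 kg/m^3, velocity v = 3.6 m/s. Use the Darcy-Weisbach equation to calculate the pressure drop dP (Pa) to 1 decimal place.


dP = f * (L/D) * (rho*v^2/2)
dP = 0.033 * (147/0.28) * (1010*3.6^2/2)
L/D = 525.0
rho*v^2/2 = 1010*12.96/2 = 6544.8
dP = 0.033 * 525.0 * 6544.8
dP = 113388.7 Pa


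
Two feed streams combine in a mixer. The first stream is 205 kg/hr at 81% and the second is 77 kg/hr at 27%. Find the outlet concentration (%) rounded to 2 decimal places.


Mass balance on solute: F1*x1 + F2*x2 = F3*x3
F3 = F1 + F2 = 205 + 77 = 282 kg/hr
x3 = (F1*x1 + F2*x2)/F3
x3 = (205*0.81 + 77*0.27) / 282
x3 = 66.26%


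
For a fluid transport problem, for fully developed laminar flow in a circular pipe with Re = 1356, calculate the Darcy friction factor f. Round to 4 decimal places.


f = 64 / Re
f = 64 / 1356
f = 0.0472


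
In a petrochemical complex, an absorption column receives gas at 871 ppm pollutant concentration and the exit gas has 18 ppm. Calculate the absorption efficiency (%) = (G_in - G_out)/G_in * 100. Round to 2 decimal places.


Efficiency = (G_in - G_out) / G_in * 100%
Efficiency = (871 - 18) / 871 * 100
Efficiency = 853 / 871 * 100
Efficiency = 97.93%


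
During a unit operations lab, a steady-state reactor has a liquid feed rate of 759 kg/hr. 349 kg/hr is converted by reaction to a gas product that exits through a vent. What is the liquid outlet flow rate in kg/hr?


Steady-state mass balance on the main outlet: F_out = F_in - F_removed
F_out = 759 - 349
F_out = 410 kg/hr


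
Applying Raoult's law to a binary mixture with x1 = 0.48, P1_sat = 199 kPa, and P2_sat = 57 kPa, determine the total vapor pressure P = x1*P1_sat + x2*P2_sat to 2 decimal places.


P = x1*P1_sat + x2*P2_sat
x2 = 1 - x1 = 1 - 0.48 = 0.52
P = 0.48*199 + 0.52*57
P = 95.52 + 29.64
P = 125.16 kPa


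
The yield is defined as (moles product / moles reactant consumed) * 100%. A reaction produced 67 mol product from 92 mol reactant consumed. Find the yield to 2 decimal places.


Yield = (moles product / moles consumed) * 100%
Yield = (67 / 92) * 100
Yield = 0.7283 * 100
Yield = 72.83%


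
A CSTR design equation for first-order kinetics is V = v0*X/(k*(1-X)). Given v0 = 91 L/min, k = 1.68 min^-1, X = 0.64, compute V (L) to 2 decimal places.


V = v0 * X / (k * (1 - X))
V = 91 * 0.64 / (1.68 * (1 - 0.64))
V = 58.24 / (1.68 * 0.36)
V = 58.24 / 0.6048
V = 96.30 L


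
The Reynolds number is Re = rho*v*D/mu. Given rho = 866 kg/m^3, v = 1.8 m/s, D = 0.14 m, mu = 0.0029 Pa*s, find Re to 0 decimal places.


Re = rho * v * D / mu
Re = 866 * 1.8 * 0.14 / 0.0029
Re = 218.232 / 0.0029
Re = 75252


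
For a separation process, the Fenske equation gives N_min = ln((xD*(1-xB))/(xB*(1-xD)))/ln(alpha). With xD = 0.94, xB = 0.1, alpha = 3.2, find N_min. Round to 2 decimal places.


N_min = ln((xD*(1-xB))/(xB*(1-xD))) / ln(alpha)
Numerator inside ln: 0.846 / 0.006 = 141.0
ln(141.0) = 4.94876
ln(alpha) = ln(3.2) = 1.163151
N_min = 4.94876 / 1.163151 = 4.25


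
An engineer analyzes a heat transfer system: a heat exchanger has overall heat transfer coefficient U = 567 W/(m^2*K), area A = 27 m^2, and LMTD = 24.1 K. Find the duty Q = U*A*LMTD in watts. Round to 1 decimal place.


Q = U * A * LMTD
Q = 567 * 27 * 24.1
Q = 368946.9 W


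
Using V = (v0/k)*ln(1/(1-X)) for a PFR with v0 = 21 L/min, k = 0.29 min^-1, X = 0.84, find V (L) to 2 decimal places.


V = (v0/k) * ln(1/(1-X))
V = (21/0.29) * ln(1/(1-0.84))
V = 72.413793 * ln(6.25)
V = 72.413793 * 1.832581
V = 132.70 L


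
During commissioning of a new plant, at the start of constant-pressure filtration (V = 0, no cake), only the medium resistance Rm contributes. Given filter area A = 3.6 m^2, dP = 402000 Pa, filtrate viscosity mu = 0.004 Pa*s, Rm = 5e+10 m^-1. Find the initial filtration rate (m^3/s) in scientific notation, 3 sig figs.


rate = A * dP / (mu * Rm)
rate = 3.6 * 402000 / (0.004 * 5e+10)
rate = 1447200.0 / 2.000e+08
rate = 7.24e-03 m^3/s


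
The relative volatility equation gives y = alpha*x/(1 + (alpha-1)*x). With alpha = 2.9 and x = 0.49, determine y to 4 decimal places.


y = alpha*x / (1 + (alpha-1)*x)
y = 2.9*0.49 / (1 + (2.9-1)*0.49)
y = 1.421 / (1 + 0.931)
y = 1.421 / 1.931
y = 0.7359


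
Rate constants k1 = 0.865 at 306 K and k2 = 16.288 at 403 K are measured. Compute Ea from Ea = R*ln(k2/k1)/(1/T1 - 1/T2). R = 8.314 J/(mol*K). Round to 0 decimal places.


Ea = R * ln(k2/k1) / (1/T1 - 1/T2)
ln(k2/k1) = ln(16.288/0.865) = 2.9354544
1/T1 - 1/T2 = 1/306 - 1/403 = 0.000786584278
Ea = 8.314 * 2.9354544 / 0.000786584278
Ea = 31027 J/mol


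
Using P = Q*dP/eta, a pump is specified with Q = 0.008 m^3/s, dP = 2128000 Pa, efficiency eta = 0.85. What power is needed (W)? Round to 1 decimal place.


P = Q * dP / eta
P = 0.008 * 2128000 / 0.85
P = 17024.0 / 0.85
P = 20028.2 W


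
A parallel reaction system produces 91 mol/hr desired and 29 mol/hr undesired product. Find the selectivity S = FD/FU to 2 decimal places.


S = desired product rate / undesired product rate
S = 91 / 29
S = 3.14


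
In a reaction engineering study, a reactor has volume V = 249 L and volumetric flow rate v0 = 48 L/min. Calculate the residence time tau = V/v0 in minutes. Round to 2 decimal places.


tau = V / v0
tau = 249 / 48
tau = 5.19 min


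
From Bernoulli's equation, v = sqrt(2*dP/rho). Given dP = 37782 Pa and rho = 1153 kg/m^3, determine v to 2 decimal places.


v = sqrt(2*dP/rho)
v = sqrt(2*37782/1153)
v = sqrt(65.53686)
v = 8.10 m/s


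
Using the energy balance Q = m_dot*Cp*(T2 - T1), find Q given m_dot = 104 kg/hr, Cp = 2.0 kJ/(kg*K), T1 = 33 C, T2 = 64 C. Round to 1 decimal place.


Q = m_dot * Cp * (T2 - T1)
Q = 104 * 2.0 * (64 - 33)
Q = 104 * 2.0 * 31
Q = 6448.0 kJ/hr


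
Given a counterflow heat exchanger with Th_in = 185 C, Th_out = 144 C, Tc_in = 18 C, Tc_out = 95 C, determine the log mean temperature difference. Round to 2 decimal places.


dT1 = Th_in - Tc_out = 185 - 95 = 90
dT2 = Th_out - Tc_in = 144 - 18 = 126
LMTD = (dT1 - dT2) / ln(dT1/dT2)
LMTD = (90 - 126) / ln(90/126)
LMTD = 106.99 K


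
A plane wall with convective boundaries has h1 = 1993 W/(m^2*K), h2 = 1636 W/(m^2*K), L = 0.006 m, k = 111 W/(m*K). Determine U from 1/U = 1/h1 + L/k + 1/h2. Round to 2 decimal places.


1/U = 1/h1 + L/k + 1/h2
1/U = 1/1993 + 0.006/111 + 1/1636
1/U = 0.0005017561 + 5.40541e-05 + 0.0006112469
1/U = 0.0011670571
U = 856.86 W/(m^2*K)


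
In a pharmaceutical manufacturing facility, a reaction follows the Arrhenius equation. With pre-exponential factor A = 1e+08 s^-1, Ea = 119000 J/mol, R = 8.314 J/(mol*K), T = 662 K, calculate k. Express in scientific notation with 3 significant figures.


k = A * exp(-Ea/(R*T))
k = 1e+08 * exp(-119000 / (8.314 * 662))
k = 1e+08 * exp(-21.621158)
k = 4.07e-02


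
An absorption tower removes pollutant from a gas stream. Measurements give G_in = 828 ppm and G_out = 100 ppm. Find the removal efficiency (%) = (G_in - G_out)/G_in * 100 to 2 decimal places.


Efficiency = (G_in - G_out) / G_in * 100%
Efficiency = (828 - 100) / 828 * 100
Efficiency = 728 / 828 * 100
Efficiency = 87.92%


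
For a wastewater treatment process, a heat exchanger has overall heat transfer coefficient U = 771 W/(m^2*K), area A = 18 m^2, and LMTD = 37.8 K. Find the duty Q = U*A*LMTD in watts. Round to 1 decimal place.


Q = U * A * LMTD
Q = 771 * 18 * 37.8
Q = 524588.4 W


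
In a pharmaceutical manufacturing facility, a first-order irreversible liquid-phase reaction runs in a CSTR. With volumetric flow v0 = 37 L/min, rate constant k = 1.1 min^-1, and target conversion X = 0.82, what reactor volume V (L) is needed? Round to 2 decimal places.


V = v0 * X / (k * (1 - X))
V = 37 * 0.82 / (1.1 * (1 - 0.82))
V = 30.34 / (1.1 * 0.18)
V = 30.34 / 0.198
V = 153.23 L


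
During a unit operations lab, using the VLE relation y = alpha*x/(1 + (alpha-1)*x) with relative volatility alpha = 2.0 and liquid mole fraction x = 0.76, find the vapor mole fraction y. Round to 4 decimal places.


y = alpha*x / (1 + (alpha-1)*x)
y = 2.0*0.76 / (1 + (2.0-1)*0.76)
y = 1.52 / (1 + 0.76)
y = 1.52 / 1.76
y = 0.8636


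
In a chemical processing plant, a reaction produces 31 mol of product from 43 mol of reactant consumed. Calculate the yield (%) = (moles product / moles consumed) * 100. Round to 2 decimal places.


Yield = (moles product / moles consumed) * 100%
Yield = (31 / 43) * 100
Yield = 0.7209 * 100
Yield = 72.09%


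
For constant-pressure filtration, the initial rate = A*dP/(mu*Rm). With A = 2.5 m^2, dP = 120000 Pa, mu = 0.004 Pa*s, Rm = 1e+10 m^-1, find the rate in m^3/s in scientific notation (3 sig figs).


rate = A * dP / (mu * Rm)
rate = 2.5 * 120000 / (0.004 * 1e+10)
rate = 300000.0 / 4.000e+07
rate = 7.50e-03 m^3/s


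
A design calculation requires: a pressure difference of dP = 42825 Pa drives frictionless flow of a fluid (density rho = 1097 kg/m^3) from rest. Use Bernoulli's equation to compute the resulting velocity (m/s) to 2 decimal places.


v = sqrt(2*dP/rho)
v = sqrt(2*42825/1097)
v = sqrt(78.076572)
v = 8.84 m/s


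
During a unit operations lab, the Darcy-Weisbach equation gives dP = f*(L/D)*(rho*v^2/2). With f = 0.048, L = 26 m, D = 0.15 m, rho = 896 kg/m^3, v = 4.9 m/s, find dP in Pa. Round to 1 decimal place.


dP = f * (L/D) * (rho*v^2/2)
dP = 0.048 * (26/0.15) * (896*4.9^2/2)
L/D = 173.33333333
rho*v^2/2 = 896*24.01/2 = 10756.48
dP = 0.048 * 173.33333333 * 10756.48
dP = 89493.9 Pa


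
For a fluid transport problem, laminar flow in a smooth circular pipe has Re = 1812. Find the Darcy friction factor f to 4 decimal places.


f = 64 / Re
f = 64 / 1812
f = 0.0353


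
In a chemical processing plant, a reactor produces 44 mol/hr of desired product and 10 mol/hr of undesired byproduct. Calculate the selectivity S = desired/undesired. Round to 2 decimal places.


S = desired product rate / undesired product rate
S = 44 / 10
S = 4.40


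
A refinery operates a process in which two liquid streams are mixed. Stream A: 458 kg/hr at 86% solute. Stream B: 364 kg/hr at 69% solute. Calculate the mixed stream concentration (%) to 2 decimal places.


Mass balance on solute: F1*x1 + F2*x2 = F3*x3
F3 = F1 + F2 = 458 + 364 = 822 kg/hr
x3 = (F1*x1 + F2*x2)/F3
x3 = (458*0.86 + 364*0.69) / 822
x3 = 78.47%


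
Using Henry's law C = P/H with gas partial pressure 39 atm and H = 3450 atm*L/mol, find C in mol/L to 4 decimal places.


C = P / H
C = 39 / 3450
C = 0.0113 mol/L


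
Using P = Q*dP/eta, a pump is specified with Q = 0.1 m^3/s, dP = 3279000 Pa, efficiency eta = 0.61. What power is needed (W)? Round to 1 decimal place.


P = Q * dP / eta
P = 0.1 * 3279000 / 0.61
P = 327900.0 / 0.61
P = 537541.0 W


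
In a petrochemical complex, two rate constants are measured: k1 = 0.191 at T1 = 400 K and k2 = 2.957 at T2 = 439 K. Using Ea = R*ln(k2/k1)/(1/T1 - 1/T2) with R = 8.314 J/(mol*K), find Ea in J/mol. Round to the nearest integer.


Ea = R * ln(k2/k1) / (1/T1 - 1/T2)
ln(k2/k1) = ln(2.957/0.191) = 2.7396571
1/T1 - 1/T2 = 1/400 - 1/439 = 0.000222095672
Ea = 8.314 * 2.7396571 / 0.000222095672
Ea = 102557 J/mol


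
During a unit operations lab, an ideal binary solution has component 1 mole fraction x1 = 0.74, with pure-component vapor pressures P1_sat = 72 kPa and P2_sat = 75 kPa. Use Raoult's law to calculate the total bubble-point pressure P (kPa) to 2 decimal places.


P = x1*P1_sat + x2*P2_sat
x2 = 1 - x1 = 1 - 0.74 = 0.26
P = 0.74*72 + 0.26*75
P = 53.28 + 19.5
P = 72.78 kPa


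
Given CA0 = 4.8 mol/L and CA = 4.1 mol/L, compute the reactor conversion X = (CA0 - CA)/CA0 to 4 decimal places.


X = (CA0 - CA) / CA0
X = (4.8 - 4.1) / 4.8
X = 0.7 / 4.8
X = 0.1458


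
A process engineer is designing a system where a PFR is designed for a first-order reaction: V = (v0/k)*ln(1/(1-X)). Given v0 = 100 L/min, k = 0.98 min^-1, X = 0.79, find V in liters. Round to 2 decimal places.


V = (v0/k) * ln(1/(1-X))
V = (100/0.98) * ln(1/(1-0.79))
V = 102.040816 * ln(4.761905)
V = 102.040816 * 1.560648
V = 159.25 L


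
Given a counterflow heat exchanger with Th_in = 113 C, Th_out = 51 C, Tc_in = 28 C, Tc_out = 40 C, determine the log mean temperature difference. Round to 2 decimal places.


dT1 = Th_in - Tc_out = 113 - 40 = 73
dT2 = Th_out - Tc_in = 51 - 28 = 23
LMTD = (dT1 - dT2) / ln(dT1/dT2)
LMTD = (73 - 23) / ln(73/23)
LMTD = 43.29 K


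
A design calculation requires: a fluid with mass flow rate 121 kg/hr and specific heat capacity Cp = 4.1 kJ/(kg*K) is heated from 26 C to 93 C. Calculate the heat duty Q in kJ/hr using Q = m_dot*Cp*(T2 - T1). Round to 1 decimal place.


Q = m_dot * Cp * (T2 - T1)
Q = 121 * 4.1 * (93 - 26)
Q = 121 * 4.1 * 67
Q = 33238.7 kJ/hr


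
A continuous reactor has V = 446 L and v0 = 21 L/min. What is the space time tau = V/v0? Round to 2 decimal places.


tau = V / v0
tau = 446 / 21
tau = 21.24 min


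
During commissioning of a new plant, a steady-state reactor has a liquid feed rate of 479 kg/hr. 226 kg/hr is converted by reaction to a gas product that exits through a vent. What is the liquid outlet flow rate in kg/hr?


Steady-state mass balance on the main outlet: F_out = F_in - F_removed
F_out = 479 - 226
F_out = 253 kg/hr


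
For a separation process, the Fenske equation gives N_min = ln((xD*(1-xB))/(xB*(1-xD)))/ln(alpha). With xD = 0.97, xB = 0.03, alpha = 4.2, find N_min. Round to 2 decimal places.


N_min = ln((xD*(1-xB))/(xB*(1-xD))) / ln(alpha)
Numerator inside ln: 0.9409 / 0.0009 = 1045.444444
ln(1045.444444) = 6.952197
ln(alpha) = ln(4.2) = 1.435085
N_min = 6.952197 / 1.435085 = 4.84


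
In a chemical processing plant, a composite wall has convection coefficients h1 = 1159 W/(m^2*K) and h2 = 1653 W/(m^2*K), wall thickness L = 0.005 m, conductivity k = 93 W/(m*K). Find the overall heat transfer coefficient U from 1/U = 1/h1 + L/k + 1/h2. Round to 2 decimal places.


1/U = 1/h1 + L/k + 1/h2
1/U = 1/1159 + 0.005/93 + 1/1653
1/U = 0.0008628128 + 5.37634e-05 + 0.0006049607
1/U = 0.0015215369
U = 657.23 W/(m^2*K)


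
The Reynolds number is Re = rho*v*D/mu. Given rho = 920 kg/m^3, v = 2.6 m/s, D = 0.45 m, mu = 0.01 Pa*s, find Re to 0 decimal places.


Re = rho * v * D / mu
Re = 920 * 2.6 * 0.45 / 0.01
Re = 1076.4 / 0.01
Re = 107640


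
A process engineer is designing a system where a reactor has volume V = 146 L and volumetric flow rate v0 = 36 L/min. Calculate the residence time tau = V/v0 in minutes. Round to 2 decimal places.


tau = V / v0
tau = 146 / 36
tau = 4.06 min


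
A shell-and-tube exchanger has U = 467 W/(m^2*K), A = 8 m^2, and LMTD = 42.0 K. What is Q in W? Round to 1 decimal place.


Q = U * A * LMTD
Q = 467 * 8 * 42.0
Q = 156912.0 W


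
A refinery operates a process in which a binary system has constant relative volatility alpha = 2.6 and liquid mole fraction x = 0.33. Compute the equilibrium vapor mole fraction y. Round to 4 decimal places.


y = alpha*x / (1 + (alpha-1)*x)
y = 2.6*0.33 / (1 + (2.6-1)*0.33)
y = 0.858 / (1 + 0.528)
y = 0.858 / 1.528
y = 0.5615


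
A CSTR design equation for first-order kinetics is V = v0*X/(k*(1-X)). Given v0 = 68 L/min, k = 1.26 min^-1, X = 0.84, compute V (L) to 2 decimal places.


V = v0 * X / (k * (1 - X))
V = 68 * 0.84 / (1.26 * (1 - 0.84))
V = 57.12 / (1.26 * 0.16)
V = 57.12 / 0.2016
V = 283.33 L


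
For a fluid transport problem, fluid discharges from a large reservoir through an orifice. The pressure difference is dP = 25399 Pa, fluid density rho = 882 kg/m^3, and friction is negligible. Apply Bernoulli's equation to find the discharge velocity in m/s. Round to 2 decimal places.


v = sqrt(2*dP/rho)
v = sqrt(2*25399/882)
v = sqrt(57.594104)
v = 7.59 m/s


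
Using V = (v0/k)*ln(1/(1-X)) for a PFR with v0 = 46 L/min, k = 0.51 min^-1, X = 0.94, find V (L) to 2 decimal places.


V = (v0/k) * ln(1/(1-X))
V = (46/0.51) * ln(1/(1-0.94))
V = 90.196078 * ln(16.666667)
V = 90.196078 * 2.813411
V = 253.76 L


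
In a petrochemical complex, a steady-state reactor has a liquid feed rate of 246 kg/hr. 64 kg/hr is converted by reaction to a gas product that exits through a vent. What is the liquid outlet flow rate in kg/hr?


Steady-state mass balance on the main outlet: F_out = F_in - F_removed
F_out = 246 - 64
F_out = 182 kg/hr


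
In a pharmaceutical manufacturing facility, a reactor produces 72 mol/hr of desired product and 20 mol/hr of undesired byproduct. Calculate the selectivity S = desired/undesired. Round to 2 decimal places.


S = desired product rate / undesired product rate
S = 72 / 20
S = 3.60


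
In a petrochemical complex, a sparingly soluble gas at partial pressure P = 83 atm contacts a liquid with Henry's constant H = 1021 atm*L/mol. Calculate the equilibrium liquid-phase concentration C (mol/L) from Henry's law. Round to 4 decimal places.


C = P / H
C = 83 / 1021
C = 0.0813 mol/L


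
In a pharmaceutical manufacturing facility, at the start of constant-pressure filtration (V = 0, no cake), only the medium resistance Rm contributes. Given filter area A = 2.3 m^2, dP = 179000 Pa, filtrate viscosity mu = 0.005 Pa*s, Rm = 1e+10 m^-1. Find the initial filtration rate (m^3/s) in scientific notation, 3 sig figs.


rate = A * dP / (mu * Rm)
rate = 2.3 * 179000 / (0.005 * 1e+10)
rate = 411700.0 / 5.000e+07
rate = 8.23e-03 m^3/s


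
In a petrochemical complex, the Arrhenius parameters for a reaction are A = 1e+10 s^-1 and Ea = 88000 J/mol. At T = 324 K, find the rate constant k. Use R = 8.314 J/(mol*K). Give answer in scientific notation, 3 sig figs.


k = A * exp(-Ea/(R*T))
k = 1e+10 * exp(-88000 / (8.314 * 324))
k = 1e+10 * exp(-32.668383)
k = 6.49e-05


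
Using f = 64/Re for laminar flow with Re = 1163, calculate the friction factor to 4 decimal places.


f = 64 / Re
f = 64 / 1163
f = 0.0550


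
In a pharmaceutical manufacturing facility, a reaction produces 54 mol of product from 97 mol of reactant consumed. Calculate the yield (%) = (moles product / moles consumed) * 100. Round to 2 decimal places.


Yield = (moles product / moles consumed) * 100%
Yield = (54 / 97) * 100
Yield = 0.5567 * 100
Yield = 55.67%


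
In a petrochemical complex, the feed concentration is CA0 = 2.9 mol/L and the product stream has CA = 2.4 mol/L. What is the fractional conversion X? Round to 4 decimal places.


X = (CA0 - CA) / CA0
X = (2.9 - 2.4) / 2.9
X = 0.5 / 2.9
X = 0.1724


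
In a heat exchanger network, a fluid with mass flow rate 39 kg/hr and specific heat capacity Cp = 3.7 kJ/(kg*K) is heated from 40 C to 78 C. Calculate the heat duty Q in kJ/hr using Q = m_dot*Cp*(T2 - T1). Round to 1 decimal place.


Q = m_dot * Cp * (T2 - T1)
Q = 39 * 3.7 * (78 - 40)
Q = 39 * 3.7 * 38
Q = 5483.4 kJ/hr


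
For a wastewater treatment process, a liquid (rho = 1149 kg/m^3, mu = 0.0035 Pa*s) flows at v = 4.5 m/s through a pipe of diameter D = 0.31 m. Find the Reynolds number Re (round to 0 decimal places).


Re = rho * v * D / mu
Re = 1149 * 4.5 * 0.31 / 0.0035
Re = 1602.855 / 0.0035
Re = 457959


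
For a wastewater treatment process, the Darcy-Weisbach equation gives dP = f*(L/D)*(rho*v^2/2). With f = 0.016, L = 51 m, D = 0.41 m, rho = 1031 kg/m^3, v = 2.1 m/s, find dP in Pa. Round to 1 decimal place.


dP = f * (L/D) * (rho*v^2/2)
dP = 0.016 * (51/0.41) * (1031*2.1^2/2)
L/D = 124.3902439
rho*v^2/2 = 1031*4.41/2 = 2273.355
dP = 0.016 * 124.3902439 * 2273.355
dP = 4524.5 Pa


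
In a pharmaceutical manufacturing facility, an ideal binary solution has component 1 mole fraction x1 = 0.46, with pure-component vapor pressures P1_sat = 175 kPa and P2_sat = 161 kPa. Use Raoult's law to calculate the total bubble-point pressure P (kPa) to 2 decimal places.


P = x1*P1_sat + x2*P2_sat
x2 = 1 - x1 = 1 - 0.46 = 0.54
P = 0.46*175 + 0.54*161
P = 80.5 + 86.94
P = 167.44 kPa


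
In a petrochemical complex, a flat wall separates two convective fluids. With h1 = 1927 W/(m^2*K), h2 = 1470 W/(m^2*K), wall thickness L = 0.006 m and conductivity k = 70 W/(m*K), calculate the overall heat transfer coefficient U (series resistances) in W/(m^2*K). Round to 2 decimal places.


1/U = 1/h1 + L/k + 1/h2
1/U = 1/1927 + 0.006/70 + 1/1470
1/U = 0.0005189414 + 8.57143e-05 + 0.0006802721
1/U = 0.0012849278
U = 778.25 W/(m^2*K)


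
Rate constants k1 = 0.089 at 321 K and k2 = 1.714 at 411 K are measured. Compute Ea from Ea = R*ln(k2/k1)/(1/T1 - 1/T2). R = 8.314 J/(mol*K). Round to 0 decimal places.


Ea = R * ln(k2/k1) / (1/T1 - 1/T2)
ln(k2/k1) = ln(1.714/0.089) = 2.9579487
1/T1 - 1/T2 = 1/321 - 1/411 = 0.000682174773
Ea = 8.314 * 2.9579487 / 0.000682174773
Ea = 36050 J/mol


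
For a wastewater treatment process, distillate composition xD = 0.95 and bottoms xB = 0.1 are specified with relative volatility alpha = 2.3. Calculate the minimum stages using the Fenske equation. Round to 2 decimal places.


N_min = ln((xD*(1-xB))/(xB*(1-xD))) / ln(alpha)
Numerator inside ln: 0.855 / 0.005 = 171.0
ln(171.0) = 5.141664
ln(alpha) = ln(2.3) = 0.832909
N_min = 5.141664 / 0.832909 = 6.17


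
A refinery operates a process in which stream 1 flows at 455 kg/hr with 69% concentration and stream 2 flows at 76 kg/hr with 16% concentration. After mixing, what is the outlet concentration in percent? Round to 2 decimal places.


Mass balance on solute: F1*x1 + F2*x2 = F3*x3
F3 = F1 + F2 = 455 + 76 = 531 kg/hr
x3 = (F1*x1 + F2*x2)/F3
x3 = (455*0.69 + 76*0.16) / 531
x3 = 61.41%


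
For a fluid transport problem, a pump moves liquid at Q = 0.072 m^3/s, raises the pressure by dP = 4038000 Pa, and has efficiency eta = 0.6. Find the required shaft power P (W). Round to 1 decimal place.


P = Q * dP / eta
P = 0.072 * 4038000 / 0.6
P = 290736.0 / 0.6
P = 484560.0 W


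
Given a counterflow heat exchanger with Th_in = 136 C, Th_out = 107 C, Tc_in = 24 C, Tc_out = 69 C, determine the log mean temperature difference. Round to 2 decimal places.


dT1 = Th_in - Tc_out = 136 - 69 = 67
dT2 = Th_out - Tc_in = 107 - 24 = 83
LMTD = (dT1 - dT2) / ln(dT1/dT2)
LMTD = (67 - 83) / ln(67/83)
LMTD = 74.71 K


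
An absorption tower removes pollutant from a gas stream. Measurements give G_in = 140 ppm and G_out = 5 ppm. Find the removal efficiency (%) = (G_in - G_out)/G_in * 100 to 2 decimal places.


Efficiency = (G_in - G_out) / G_in * 100%
Efficiency = (140 - 5) / 140 * 100
Efficiency = 135 / 140 * 100
Efficiency = 96.43%


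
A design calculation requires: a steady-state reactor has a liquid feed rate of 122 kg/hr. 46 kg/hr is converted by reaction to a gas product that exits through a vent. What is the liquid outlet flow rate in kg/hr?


Steady-state mass balance on the main outlet: F_out = F_in - F_removed
F_out = 122 - 46
F_out = 76 kg/hr


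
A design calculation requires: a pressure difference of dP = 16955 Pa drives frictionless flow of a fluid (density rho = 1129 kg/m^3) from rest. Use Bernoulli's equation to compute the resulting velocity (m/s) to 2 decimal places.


v = sqrt(2*dP/rho)
v = sqrt(2*16955/1129)
v = sqrt(30.03543)
v = 5.48 m/s


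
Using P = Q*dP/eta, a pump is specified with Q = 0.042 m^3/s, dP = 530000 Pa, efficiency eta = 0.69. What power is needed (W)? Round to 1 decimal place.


P = Q * dP / eta
P = 0.042 * 530000 / 0.69
P = 22260.0 / 0.69
P = 32260.9 W


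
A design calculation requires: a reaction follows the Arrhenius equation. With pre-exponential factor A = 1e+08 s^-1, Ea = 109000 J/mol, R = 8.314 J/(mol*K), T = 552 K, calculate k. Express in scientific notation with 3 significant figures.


k = A * exp(-Ea/(R*T))
k = 1e+08 * exp(-109000 / (8.314 * 552))
k = 1e+08 * exp(-23.750754)
k = 4.84e-03


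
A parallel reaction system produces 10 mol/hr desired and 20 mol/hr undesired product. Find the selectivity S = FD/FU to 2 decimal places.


S = desired product rate / undesired product rate
S = 10 / 20
S = 0.50


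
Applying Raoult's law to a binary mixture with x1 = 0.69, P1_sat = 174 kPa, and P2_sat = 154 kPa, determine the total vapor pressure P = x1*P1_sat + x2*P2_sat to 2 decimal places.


P = x1*P1_sat + x2*P2_sat
x2 = 1 - x1 = 1 - 0.69 = 0.31
P = 0.69*174 + 0.31*154
P = 120.06 + 47.74
P = 167.80 kPa


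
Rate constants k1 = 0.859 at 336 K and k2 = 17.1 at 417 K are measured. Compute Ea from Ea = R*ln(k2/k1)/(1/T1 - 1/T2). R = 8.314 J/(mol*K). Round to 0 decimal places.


Ea = R * ln(k2/k1) / (1/T1 - 1/T2)
ln(k2/k1) = ln(17.1/0.859) = 2.9910648
1/T1 - 1/T2 = 1/336 - 1/417 = 0.000578108941
Ea = 8.314 * 2.9910648 / 0.000578108941
Ea = 43016 J/mol


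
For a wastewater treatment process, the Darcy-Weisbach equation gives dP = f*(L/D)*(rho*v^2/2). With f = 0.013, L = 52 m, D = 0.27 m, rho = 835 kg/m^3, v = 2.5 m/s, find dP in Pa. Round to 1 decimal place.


dP = f * (L/D) * (rho*v^2/2)
dP = 0.013 * (52/0.27) * (835*2.5^2/2)
L/D = 192.59259259
rho*v^2/2 = 835*6.25/2 = 2609.375
dP = 0.013 * 192.59259259 * 2609.375
dP = 6533.1 Pa


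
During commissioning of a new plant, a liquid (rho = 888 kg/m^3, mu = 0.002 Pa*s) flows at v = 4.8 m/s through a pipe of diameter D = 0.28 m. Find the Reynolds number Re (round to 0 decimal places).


Re = rho * v * D / mu
Re = 888 * 4.8 * 0.28 / 0.002
Re = 1193.472 / 0.002
Re = 596736


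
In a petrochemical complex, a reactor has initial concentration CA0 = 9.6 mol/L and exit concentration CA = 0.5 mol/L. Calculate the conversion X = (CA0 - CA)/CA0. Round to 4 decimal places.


X = (CA0 - CA) / CA0
X = (9.6 - 0.5) / 9.6
X = 9.1 / 9.6
X = 0.9479


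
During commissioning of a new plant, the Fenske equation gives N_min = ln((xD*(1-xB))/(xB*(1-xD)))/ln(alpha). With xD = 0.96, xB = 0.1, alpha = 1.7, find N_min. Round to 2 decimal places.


N_min = ln((xD*(1-xB))/(xB*(1-xD))) / ln(alpha)
Numerator inside ln: 0.864 / 0.004 = 216.0
ln(216.0) = 5.375278
ln(alpha) = ln(1.7) = 0.530628
N_min = 5.375278 / 0.530628 = 10.13


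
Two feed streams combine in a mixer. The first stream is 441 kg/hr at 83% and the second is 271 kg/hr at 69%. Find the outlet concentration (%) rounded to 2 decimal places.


Mass balance on solute: F1*x1 + F2*x2 = F3*x3
F3 = F1 + F2 = 441 + 271 = 712 kg/hr
x3 = (F1*x1 + F2*x2)/F3
x3 = (441*0.83 + 271*0.69) / 712
x3 = 77.67%


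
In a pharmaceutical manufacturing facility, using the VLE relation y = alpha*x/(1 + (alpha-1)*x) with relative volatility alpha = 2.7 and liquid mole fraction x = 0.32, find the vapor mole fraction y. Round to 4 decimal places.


y = alpha*x / (1 + (alpha-1)*x)
y = 2.7*0.32 / (1 + (2.7-1)*0.32)
y = 0.864 / (1 + 0.544)
y = 0.864 / 1.544
y = 0.5596


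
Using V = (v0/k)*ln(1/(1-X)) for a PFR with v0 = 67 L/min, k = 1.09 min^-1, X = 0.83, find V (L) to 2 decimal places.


V = (v0/k) * ln(1/(1-X))
V = (67/1.09) * ln(1/(1-0.83))
V = 61.46789 * ln(5.882353)
V = 61.46789 * 1.771957
V = 108.92 L


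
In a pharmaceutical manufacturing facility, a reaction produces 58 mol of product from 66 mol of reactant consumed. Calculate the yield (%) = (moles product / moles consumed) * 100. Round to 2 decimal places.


Yield = (moles product / moles consumed) * 100%
Yield = (58 / 66) * 100
Yield = 0.8788 * 100
Yield = 87.88%


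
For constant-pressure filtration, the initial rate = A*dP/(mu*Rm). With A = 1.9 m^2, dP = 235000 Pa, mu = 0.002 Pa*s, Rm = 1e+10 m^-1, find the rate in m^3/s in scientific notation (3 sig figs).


rate = A * dP / (mu * Rm)
rate = 1.9 * 235000 / (0.002 * 1e+10)
rate = 446500.0 / 2.000e+07
rate = 2.23e-02 m^3/s


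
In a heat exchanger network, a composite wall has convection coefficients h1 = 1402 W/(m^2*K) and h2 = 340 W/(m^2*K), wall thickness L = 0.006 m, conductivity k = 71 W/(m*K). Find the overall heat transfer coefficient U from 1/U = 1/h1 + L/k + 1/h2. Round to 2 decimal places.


1/U = 1/h1 + L/k + 1/h2
1/U = 1/1402 + 0.006/71 + 1/340
1/U = 0.0007132668 + 8.4507e-05 + 0.0029411765
1/U = 0.0037389503
U = 267.45 W/(m^2*K)


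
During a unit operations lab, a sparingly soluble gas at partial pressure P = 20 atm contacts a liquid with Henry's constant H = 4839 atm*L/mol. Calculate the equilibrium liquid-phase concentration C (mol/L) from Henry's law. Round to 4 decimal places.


C = P / H
C = 20 / 4839
C = 0.0041 mol/L


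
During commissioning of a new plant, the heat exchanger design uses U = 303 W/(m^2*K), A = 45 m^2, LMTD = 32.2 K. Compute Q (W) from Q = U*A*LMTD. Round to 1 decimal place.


Q = U * A * LMTD
Q = 303 * 45 * 32.2
Q = 439047.0 W


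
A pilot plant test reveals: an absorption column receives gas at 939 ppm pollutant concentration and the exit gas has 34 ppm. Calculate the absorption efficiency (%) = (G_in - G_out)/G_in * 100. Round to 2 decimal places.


Efficiency = (G_in - G_out) / G_in * 100%
Efficiency = (939 - 34) / 939 * 100
Efficiency = 905 / 939 * 100
Efficiency = 96.38%


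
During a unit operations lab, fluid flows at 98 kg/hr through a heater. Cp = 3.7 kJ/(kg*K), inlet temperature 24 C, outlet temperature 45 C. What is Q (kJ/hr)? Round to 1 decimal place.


Q = m_dot * Cp * (T2 - T1)
Q = 98 * 3.7 * (45 - 24)
Q = 98 * 3.7 * 21
Q = 7614.6 kJ/hr


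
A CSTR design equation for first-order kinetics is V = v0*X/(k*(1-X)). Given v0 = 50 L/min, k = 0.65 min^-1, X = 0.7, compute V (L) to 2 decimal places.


V = v0 * X / (k * (1 - X))
V = 50 * 0.7 / (0.65 * (1 - 0.7))
V = 35.0 / (0.65 * 0.3)
V = 35.0 / 0.195
V = 179.49 L


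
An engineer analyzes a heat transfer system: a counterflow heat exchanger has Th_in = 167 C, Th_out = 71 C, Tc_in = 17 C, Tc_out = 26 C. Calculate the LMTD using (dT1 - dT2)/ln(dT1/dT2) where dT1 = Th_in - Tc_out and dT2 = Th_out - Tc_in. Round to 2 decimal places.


dT1 = Th_in - Tc_out = 167 - 26 = 141
dT2 = Th_out - Tc_in = 71 - 17 = 54
LMTD = (dT1 - dT2) / ln(dT1/dT2)
LMTD = (141 - 54) / ln(141/54)
LMTD = 90.65 K


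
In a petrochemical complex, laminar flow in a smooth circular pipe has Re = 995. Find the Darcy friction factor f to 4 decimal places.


f = 64 / Re
f = 64 / 995
f = 0.0643


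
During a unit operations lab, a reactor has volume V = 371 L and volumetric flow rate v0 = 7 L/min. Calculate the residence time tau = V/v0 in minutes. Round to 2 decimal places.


tau = V / v0
tau = 371 / 7
tau = 53.00 min


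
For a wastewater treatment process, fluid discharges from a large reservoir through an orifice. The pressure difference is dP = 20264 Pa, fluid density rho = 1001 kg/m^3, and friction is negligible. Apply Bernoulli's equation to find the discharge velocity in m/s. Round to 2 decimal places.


v = sqrt(2*dP/rho)
v = sqrt(2*20264/1001)
v = sqrt(40.487512)
v = 6.36 m/s


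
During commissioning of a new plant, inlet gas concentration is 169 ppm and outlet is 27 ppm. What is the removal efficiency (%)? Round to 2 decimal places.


Efficiency = (G_in - G_out) / G_in * 100%
Efficiency = (169 - 27) / 169 * 100
Efficiency = 142 / 169 * 100
Efficiency = 84.02%


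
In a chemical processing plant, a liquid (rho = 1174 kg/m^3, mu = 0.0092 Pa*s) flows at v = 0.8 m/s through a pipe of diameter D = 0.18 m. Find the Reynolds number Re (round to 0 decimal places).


Re = rho * v * D / mu
Re = 1174 * 0.8 * 0.18 / 0.0092
Re = 169.056 / 0.0092
Re = 18376


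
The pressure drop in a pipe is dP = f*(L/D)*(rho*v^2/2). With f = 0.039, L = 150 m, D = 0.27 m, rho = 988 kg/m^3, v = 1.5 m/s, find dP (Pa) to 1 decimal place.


dP = f * (L/D) * (rho*v^2/2)
dP = 0.039 * (150/0.27) * (988*1.5^2/2)
L/D = 555.55555556
rho*v^2/2 = 988*2.25/2 = 1111.5
dP = 0.039 * 555.55555556 * 1111.5
dP = 24082.5 Pa


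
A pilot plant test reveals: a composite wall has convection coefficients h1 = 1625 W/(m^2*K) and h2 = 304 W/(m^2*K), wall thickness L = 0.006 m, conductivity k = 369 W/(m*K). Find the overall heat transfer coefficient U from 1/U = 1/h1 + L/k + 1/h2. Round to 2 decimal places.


1/U = 1/h1 + L/k + 1/h2
1/U = 1/1625 + 0.006/369 + 1/304
1/U = 0.0006153846 + 1.62602e-05 + 0.0032894737
1/U = 0.0039211185
U = 255.03 W/(m^2*K)
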